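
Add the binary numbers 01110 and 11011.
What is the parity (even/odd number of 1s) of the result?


01110 = 14
11011 = 27
Sum = 41 = 101001
1s count = 3

odd parity (3 ones in 101001)


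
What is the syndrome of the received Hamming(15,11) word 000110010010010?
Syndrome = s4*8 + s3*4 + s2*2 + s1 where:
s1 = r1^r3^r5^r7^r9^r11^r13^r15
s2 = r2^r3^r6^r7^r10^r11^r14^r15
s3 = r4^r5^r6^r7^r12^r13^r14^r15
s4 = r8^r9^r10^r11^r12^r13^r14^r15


s1=0, s2=0, s3=1, s4=1

Syndrome = 12 (error at position 12)


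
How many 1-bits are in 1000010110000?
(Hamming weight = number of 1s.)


Counting 1s in 1000010110000

4


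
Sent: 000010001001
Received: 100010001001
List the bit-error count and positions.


XOR: 100000000000

1 error(s) at position(s): 0


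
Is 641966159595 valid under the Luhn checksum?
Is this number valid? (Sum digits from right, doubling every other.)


Luhn sum = 62
62 mod 10 = 2

Invalid (Luhn sum mod 10 = 2)


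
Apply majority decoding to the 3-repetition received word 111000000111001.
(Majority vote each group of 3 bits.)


Groups: 111, 000, 000, 111, 001
Majority votes: 10010

10010


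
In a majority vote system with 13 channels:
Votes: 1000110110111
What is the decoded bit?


Ones: 8 out of 13
Threshold: 7

1 (8/13 voted 1)


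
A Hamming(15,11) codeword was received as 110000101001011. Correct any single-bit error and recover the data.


Syndrome = 0: no error detected

Data: 00011001011 (no errors)


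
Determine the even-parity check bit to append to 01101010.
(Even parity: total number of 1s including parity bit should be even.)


Number of 1s in data: 4
Parity bit: 0

0


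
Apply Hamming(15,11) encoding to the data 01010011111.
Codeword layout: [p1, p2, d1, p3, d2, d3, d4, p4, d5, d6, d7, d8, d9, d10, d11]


Parity bits: p1=1, p2=0, p3=0, p4=1

100010110011111


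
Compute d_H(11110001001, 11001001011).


XOR: 00111000010
Count of 1s: 4

4


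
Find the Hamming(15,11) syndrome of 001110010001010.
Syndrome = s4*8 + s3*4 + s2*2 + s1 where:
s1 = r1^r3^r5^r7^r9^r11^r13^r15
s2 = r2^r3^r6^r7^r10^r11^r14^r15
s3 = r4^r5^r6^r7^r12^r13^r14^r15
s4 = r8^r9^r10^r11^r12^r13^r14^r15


s1=0, s2=0, s3=0, s4=1

Syndrome = 8 (error at position 8)


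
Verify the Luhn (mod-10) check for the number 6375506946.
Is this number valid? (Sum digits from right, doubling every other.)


Luhn sum = 43
43 mod 10 = 3

Invalid (Luhn sum mod 10 = 3)


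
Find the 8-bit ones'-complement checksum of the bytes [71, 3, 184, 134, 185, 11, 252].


Sum = 840 mod 256 = 72
Complement = 183

183


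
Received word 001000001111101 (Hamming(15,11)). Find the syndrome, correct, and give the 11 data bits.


Syndrome = 5: error at position 5

Data: 11001111101 (corrected bit 5)


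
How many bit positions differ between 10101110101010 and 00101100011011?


XOR: 10000010110001
Count of 1s: 5

5


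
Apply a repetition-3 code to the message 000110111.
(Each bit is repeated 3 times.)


Each bit -> 3 copies

000000000111111000111111111


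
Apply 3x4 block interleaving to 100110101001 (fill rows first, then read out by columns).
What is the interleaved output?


Matrix:
  1001
  1010
  1001
Read columns: 111000010101

111000010101


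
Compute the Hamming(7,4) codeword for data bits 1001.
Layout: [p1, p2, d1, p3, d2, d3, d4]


Parity bits: p1=0, p2=0, p3=1

0011001


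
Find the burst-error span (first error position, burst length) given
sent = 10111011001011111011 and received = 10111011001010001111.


XOR: 00000000000001110100

Burst at position 13, length 5


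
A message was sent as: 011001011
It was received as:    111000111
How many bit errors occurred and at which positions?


XOR: 100001100

3 error(s) at position(s): 0, 5, 6


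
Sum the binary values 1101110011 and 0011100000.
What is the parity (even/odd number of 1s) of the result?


1101110011 = 883
0011100000 = 224
Sum = 1107 = 10001010011
1s count = 5

odd parity (5 ones in 10001010011)


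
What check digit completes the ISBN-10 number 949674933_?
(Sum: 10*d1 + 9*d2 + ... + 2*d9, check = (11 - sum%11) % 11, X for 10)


Weighted sum: 353
353 mod 11 = 1

Check digit: X


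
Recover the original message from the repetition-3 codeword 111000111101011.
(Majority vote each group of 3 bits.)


Groups: 111, 000, 111, 101, 011
Majority votes: 10111

10111


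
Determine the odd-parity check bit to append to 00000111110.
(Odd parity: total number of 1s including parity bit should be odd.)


Number of 1s in data: 5
Parity bit: 0

0


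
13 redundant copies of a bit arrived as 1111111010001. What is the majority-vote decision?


Ones: 9 out of 13
Threshold: 7

1 (9/13 voted 1)


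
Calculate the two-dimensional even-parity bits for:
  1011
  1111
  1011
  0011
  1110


Row parities: 10101
Column parities: 0010

Row P: 10101, Col P: 0010, Corner: 1


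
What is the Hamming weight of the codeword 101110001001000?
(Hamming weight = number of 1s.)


Counting 1s in 101110001001000

6


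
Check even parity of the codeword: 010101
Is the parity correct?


Number of 1s: 3

No, parity error (3 ones)


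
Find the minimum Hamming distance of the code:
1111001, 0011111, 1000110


Comparing all pairs, minimum distance: 4
Can detect 3 errors, correct 1 errors

4


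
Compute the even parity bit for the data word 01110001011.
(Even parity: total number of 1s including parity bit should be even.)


Number of 1s in data: 6
Parity bit: 0

0


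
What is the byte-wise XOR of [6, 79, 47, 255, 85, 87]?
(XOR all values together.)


XOR chain: 6 ^ 79 ^ 47 ^ 255 ^ 85 ^ 87 = 155

155


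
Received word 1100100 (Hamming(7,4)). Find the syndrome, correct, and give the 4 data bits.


Syndrome = 6: error at position 6

Data: 0110 (corrected bit 6)


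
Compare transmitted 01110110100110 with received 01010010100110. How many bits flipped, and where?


XOR: 00100100000000

2 error(s) at position(s): 2, 5


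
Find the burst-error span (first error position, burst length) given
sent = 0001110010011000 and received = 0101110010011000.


XOR: 0100000000000000

Burst at position 1, length 1


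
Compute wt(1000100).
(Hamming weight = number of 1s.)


Counting 1s in 1000100

2


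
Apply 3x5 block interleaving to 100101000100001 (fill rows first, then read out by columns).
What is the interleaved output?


Matrix:
  10010
  10001
  00001
Read columns: 110000000100011

110000000100011


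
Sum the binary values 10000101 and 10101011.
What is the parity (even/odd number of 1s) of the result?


10000101 = 133
10101011 = 171
Sum = 304 = 100110000
1s count = 3

odd parity (3 ones in 100110000)


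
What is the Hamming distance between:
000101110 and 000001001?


XOR: 000100111
Count of 1s: 4

4


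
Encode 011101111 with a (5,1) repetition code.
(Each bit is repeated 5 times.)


Each bit -> 5 copies

000001111111111111110000011111111111111111111


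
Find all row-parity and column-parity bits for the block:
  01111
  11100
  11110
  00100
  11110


Row parities: 01010
Column parities: 10111

Row P: 01010, Col P: 10111, Corner: 0


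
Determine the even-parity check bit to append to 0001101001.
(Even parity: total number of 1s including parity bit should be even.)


Number of 1s in data: 4
Parity bit: 0

0


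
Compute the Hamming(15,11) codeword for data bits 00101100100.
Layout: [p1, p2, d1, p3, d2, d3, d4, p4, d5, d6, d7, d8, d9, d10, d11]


Parity bits: p1=0, p2=0, p3=0, p4=1

000001011100100


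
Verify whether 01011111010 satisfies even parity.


Number of 1s: 7

No, parity error (7 ones)


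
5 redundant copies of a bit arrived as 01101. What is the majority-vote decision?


Ones: 3 out of 5
Threshold: 3

1 (3/5 voted 1)


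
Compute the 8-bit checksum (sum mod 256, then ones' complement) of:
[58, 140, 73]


Sum = 271 mod 256 = 15
Complement = 240

240


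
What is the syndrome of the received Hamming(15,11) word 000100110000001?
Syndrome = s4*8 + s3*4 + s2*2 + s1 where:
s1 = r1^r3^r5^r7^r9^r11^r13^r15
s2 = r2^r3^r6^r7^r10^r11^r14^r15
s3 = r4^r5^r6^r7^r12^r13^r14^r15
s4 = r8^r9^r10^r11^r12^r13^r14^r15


s1=0, s2=0, s3=1, s4=0

Syndrome = 4 (error at position 4)


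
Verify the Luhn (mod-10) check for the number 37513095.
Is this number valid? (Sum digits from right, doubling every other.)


Luhn sum = 35
35 mod 10 = 5

Invalid (Luhn sum mod 10 = 5)


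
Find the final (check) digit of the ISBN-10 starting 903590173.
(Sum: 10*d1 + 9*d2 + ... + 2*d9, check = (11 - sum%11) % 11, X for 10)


Weighted sum: 234
234 mod 11 = 3

Check digit: 8


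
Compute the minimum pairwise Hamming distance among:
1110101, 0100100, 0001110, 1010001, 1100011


Comparing all pairs, minimum distance: 2
Can detect 1 errors, correct 0 errors

2


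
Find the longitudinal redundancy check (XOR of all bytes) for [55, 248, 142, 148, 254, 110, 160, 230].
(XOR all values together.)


XOR chain: 55 ^ 248 ^ 142 ^ 148 ^ 254 ^ 110 ^ 160 ^ 230 = 3

3


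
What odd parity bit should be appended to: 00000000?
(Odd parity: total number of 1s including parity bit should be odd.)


Number of 1s in data: 0
Parity bit: 1

1


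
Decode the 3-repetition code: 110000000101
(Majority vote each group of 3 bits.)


Groups: 110, 000, 000, 101
Majority votes: 1001

1001


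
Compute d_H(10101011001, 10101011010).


XOR: 00000000011
Count of 1s: 2

2


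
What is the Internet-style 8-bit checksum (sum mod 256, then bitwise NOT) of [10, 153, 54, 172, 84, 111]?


Sum = 584 mod 256 = 72
Complement = 183

183


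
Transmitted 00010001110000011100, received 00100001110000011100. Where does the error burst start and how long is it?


XOR: 00110000000000000000

Burst at position 2, length 2


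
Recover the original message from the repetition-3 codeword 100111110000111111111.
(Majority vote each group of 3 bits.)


Groups: 100, 111, 110, 000, 111, 111, 111
Majority votes: 0110111

0110111


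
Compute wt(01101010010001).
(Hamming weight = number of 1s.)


Counting 1s in 01101010010001

6


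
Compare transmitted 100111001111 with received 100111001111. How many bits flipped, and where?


XOR: 000000000000

0 errors (received matches sent)


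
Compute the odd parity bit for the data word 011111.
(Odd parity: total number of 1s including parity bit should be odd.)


Number of 1s in data: 5
Parity bit: 0

0


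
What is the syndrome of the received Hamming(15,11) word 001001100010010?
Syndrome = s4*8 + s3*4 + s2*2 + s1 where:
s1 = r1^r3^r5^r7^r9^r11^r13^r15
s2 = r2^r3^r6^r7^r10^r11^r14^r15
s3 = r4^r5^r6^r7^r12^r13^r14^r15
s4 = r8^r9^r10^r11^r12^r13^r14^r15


s1=1, s2=1, s3=1, s4=0

Syndrome = 7 (error at position 7)


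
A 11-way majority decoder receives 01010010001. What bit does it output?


Ones: 4 out of 11
Threshold: 6

0 (4/11 voted 1)


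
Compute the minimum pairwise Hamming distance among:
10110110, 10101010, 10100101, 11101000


Comparing all pairs, minimum distance: 2
Can detect 1 errors, correct 0 errors

2


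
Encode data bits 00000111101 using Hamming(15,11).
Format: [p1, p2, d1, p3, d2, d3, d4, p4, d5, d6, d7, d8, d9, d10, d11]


Parity bits: p1=1, p2=1, p3=1, p4=1

110100010111101


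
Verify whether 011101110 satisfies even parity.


Number of 1s: 6

Yes, parity is correct (6 ones)


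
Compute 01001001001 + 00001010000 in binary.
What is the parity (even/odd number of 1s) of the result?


01001001001 = 585
00001010000 = 80
Sum = 665 = 1010011001
1s count = 5

odd parity (5 ones in 1010011001)


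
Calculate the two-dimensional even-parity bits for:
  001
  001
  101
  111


Row parities: 1101
Column parities: 010

Row P: 1101, Col P: 010, Corner: 1


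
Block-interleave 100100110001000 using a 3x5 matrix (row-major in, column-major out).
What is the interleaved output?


Matrix:
  10010
  01100
  01000
Read columns: 100011010100000

100011010100000


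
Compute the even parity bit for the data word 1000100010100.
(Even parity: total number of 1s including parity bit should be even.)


Number of 1s in data: 4
Parity bit: 0

0


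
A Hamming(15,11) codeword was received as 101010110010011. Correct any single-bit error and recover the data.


Syndrome = 2: error at position 2

Data: 11010010011 (corrected bit 2)


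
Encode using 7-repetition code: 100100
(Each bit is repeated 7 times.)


Each bit -> 7 copies

111111100000000000000111111100000000000000


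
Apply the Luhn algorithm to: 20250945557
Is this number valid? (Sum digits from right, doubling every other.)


Luhn sum = 32
32 mod 10 = 2

Invalid (Luhn sum mod 10 = 2)


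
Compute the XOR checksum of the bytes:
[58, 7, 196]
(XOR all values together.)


XOR chain: 58 ^ 7 ^ 196 = 249

249


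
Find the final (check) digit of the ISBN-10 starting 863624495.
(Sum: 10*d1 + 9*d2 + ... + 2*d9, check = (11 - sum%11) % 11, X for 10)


Weighted sum: 285
285 mod 11 = 10

Check digit: 1


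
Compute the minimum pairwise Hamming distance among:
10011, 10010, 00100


Comparing all pairs, minimum distance: 1
Can detect 0 errors, correct 0 errors

1


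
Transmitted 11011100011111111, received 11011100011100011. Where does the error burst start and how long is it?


XOR: 00000000000011100

Burst at position 12, length 3


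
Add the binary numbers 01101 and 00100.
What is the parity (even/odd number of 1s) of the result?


01101 = 13
00100 = 4
Sum = 17 = 10001
1s count = 2

even parity (2 ones in 10001)


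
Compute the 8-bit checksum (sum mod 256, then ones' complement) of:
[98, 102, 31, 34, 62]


Sum = 327 mod 256 = 71
Complement = 184

184


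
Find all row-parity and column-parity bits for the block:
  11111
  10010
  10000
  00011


Row parities: 1010
Column parities: 11110

Row P: 1010, Col P: 11110, Corner: 0


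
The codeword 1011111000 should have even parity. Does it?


Number of 1s: 6

Yes, parity is correct (6 ones)


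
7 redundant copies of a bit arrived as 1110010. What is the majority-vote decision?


Ones: 4 out of 7
Threshold: 4

1 (4/7 voted 1)


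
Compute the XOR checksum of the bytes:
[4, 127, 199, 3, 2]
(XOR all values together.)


XOR chain: 4 ^ 127 ^ 199 ^ 3 ^ 2 = 189

189


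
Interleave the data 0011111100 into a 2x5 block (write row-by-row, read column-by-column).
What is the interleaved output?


Matrix:
  00111
  11100
Read columns: 0101111010

0101111010


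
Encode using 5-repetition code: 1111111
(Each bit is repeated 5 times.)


Each bit -> 5 copies

11111111111111111111111111111111111


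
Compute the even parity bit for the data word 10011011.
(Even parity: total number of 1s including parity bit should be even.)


Number of 1s in data: 5
Parity bit: 1

1


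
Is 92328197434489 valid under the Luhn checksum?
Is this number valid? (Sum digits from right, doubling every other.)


Luhn sum = 82
82 mod 10 = 2

Invalid (Luhn sum mod 10 = 2)


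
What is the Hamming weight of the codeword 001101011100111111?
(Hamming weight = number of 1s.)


Counting 1s in 001101011100111111

12


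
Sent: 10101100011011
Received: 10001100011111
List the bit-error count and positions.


XOR: 00100000000100

2 error(s) at position(s): 2, 11


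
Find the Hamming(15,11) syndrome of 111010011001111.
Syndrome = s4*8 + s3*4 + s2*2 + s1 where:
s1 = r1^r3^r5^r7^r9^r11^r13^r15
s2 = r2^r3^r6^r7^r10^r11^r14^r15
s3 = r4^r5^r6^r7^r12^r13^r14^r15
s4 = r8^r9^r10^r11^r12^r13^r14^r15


s1=0, s2=0, s3=1, s4=0

Syndrome = 4 (error at position 4)


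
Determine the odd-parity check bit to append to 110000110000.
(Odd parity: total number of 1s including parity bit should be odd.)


Number of 1s in data: 4
Parity bit: 1

1


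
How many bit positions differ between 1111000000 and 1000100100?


XOR: 0111100100
Count of 1s: 5

5


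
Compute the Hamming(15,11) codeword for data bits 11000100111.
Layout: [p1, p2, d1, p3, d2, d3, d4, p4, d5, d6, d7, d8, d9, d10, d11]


Parity bits: p1=0, p2=0, p3=0, p4=0

001010000100111


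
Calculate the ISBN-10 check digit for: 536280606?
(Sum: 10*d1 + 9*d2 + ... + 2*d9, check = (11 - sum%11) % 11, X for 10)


Weighted sum: 223
223 mod 11 = 3

Check digit: 8


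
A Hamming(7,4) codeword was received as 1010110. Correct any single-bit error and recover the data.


Syndrome = 1: error at position 1

Data: 1110 (corrected bit 1)


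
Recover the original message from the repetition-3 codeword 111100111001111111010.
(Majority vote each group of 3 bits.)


Groups: 111, 100, 111, 001, 111, 111, 010
Majority votes: 1010110

1010110


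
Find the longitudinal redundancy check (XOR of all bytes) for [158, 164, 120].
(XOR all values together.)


XOR chain: 158 ^ 164 ^ 120 = 66

66


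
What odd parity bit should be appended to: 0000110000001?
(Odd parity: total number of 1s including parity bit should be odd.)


Number of 1s in data: 3
Parity bit: 0

0


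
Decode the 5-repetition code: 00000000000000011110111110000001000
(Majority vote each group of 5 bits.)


Groups: 00000, 00000, 00000, 11110, 11111, 00000, 01000
Majority votes: 0001100

0001100


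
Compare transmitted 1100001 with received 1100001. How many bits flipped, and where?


XOR: 0000000

0 errors (received matches sent)


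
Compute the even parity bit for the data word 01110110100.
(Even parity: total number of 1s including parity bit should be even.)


Number of 1s in data: 6
Parity bit: 0

0


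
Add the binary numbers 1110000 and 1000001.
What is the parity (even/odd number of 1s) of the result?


1110000 = 112
1000001 = 65
Sum = 177 = 10110001
1s count = 4

even parity (4 ones in 10110001)


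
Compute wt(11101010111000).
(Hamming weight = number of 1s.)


Counting 1s in 11101010111000

8


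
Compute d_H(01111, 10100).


XOR: 11011
Count of 1s: 4

4


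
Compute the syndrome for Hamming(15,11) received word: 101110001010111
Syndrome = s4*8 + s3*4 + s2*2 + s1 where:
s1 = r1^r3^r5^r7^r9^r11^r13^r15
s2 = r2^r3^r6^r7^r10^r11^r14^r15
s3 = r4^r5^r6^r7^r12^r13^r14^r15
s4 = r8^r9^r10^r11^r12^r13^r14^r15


s1=1, s2=0, s3=1, s4=1

Syndrome = 13 (error at position 13)


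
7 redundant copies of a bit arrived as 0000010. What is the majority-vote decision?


Ones: 1 out of 7
Threshold: 4

0 (1/7 voted 1)


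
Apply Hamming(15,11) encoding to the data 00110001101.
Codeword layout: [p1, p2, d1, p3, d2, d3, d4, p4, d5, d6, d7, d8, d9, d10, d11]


Parity bits: p1=1, p2=1, p3=1, p4=1

110101110001101


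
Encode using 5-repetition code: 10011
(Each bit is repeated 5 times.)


Each bit -> 5 copies

1111100000000001111111111


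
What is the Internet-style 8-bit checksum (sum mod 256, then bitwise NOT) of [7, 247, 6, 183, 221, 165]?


Sum = 829 mod 256 = 61
Complement = 194

194


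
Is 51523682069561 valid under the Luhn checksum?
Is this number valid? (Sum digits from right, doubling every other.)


Luhn sum = 50
50 mod 10 = 0

Valid (Luhn sum mod 10 = 0)


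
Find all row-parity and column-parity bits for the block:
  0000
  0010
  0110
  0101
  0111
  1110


Row parities: 010011
Column parities: 1000

Row P: 010011, Col P: 1000, Corner: 1


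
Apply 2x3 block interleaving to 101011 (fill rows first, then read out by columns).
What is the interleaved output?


Matrix:
  101
  011
Read columns: 100111

100111


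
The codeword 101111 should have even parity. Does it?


Number of 1s: 5

No, parity error (5 ones)


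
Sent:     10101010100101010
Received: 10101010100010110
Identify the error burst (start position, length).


XOR: 00000000000111100

Burst at position 11, length 4


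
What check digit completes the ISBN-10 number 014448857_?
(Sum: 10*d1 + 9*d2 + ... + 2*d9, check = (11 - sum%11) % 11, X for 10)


Weighted sum: 194
194 mod 11 = 7

Check digit: 4


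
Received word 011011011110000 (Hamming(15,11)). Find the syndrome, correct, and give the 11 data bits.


Syndrome = 2: error at position 2

Data: 11101110000 (corrected bit 2)


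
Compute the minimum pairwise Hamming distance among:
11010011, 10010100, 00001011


Comparing all pairs, minimum distance: 4
Can detect 3 errors, correct 1 errors

4


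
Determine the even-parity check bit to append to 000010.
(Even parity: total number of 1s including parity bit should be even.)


Number of 1s in data: 1
Parity bit: 1

1


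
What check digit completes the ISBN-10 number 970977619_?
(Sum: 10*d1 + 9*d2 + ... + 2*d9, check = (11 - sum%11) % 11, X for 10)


Weighted sum: 338
338 mod 11 = 8

Check digit: 3


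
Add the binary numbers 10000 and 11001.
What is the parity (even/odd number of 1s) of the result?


10000 = 16
11001 = 25
Sum = 41 = 101001
1s count = 3

odd parity (3 ones in 101001)


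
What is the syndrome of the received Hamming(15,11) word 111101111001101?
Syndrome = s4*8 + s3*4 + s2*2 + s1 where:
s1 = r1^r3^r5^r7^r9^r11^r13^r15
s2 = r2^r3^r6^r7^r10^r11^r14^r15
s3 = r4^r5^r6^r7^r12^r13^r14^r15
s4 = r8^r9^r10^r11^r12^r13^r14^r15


s1=0, s2=1, s3=0, s4=1

Syndrome = 10 (error at position 10)


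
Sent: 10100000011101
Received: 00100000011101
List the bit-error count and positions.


XOR: 10000000000000

1 error(s) at position(s): 0


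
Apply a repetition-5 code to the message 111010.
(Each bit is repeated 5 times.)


Each bit -> 5 copies

111111111111111000001111100000


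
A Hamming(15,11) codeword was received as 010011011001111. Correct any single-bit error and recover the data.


Syndrome = 0: no error detected

Data: 01101001111 (no errors)


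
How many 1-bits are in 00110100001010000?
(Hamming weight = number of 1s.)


Counting 1s in 00110100001010000

5


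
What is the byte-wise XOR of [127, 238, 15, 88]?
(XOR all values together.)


XOR chain: 127 ^ 238 ^ 15 ^ 88 = 198

198


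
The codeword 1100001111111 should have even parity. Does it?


Number of 1s: 9

No, parity error (9 ones)


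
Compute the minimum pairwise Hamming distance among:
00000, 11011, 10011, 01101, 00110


Comparing all pairs, minimum distance: 1
Can detect 0 errors, correct 0 errors

1


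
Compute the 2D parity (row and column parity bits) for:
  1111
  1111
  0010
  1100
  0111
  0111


Row parities: 001011
Column parities: 1110

Row P: 001011, Col P: 1110, Corner: 1


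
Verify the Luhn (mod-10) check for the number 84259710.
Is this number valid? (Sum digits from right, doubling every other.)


Luhn sum = 38
38 mod 10 = 8

Invalid (Luhn sum mod 10 = 8)


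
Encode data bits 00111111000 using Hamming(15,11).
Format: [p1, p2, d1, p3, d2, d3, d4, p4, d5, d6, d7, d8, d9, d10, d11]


Parity bits: p1=1, p2=0, p3=1, p4=0

100101101111000


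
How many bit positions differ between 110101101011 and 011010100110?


XOR: 101111001101
Count of 1s: 8

8


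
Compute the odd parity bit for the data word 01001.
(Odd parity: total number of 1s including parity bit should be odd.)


Number of 1s in data: 2
Parity bit: 1

1


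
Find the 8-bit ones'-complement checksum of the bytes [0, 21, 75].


Sum = 96 mod 256 = 96
Complement = 159

159


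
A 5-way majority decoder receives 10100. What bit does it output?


Ones: 2 out of 5
Threshold: 3

0 (2/5 voted 1)


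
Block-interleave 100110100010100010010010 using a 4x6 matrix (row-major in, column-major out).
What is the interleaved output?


Matrix:
  100110
  100010
  100010
  010010
Read columns: 111000010000100011110000

111000010000100011110000


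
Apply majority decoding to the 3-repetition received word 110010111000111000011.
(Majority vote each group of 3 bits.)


Groups: 110, 010, 111, 000, 111, 000, 011
Majority votes: 1010101

1010101


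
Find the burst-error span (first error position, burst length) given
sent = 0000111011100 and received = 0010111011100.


XOR: 0010000000000

Burst at position 2, length 1


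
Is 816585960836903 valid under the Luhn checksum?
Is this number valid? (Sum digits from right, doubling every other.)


Luhn sum = 63
63 mod 10 = 3

Invalid (Luhn sum mod 10 = 3)


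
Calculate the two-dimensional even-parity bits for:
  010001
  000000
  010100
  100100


Row parities: 0000
Column parities: 100001

Row P: 0000, Col P: 100001, Corner: 0


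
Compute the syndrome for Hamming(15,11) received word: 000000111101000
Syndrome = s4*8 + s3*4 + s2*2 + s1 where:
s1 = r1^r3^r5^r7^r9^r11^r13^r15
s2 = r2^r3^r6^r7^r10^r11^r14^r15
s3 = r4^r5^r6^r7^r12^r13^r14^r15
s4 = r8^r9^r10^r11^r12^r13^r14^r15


s1=0, s2=0, s3=0, s4=0

Syndrome = 0 (no error)


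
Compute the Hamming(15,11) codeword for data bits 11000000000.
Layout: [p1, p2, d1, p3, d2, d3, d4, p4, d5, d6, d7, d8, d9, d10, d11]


Parity bits: p1=0, p2=1, p3=1, p4=0

011110000000000


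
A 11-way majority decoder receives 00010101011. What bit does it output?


Ones: 5 out of 11
Threshold: 6

0 (5/11 voted 1)


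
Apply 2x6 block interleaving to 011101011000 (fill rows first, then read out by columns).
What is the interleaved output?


Matrix:
  011101
  011000
Read columns: 001111100010

001111100010


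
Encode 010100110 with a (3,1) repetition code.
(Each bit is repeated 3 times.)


Each bit -> 3 copies

000111000111000000111111000


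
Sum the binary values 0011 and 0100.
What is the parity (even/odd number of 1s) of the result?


0011 = 3
0100 = 4
Sum = 7 = 111
1s count = 3

odd parity (3 ones in 111)


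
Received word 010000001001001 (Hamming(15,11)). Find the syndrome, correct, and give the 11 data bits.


Syndrome = 8: error at position 8

Data: 00001001001 (corrected bit 8)


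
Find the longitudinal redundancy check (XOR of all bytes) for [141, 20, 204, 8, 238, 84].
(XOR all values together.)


XOR chain: 141 ^ 20 ^ 204 ^ 8 ^ 238 ^ 84 = 231

231


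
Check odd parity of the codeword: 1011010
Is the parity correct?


Number of 1s: 4

No, parity error (4 ones)


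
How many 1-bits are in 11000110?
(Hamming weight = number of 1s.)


Counting 1s in 11000110

4


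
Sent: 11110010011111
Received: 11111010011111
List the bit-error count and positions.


XOR: 00001000000000

1 error(s) at position(s): 4


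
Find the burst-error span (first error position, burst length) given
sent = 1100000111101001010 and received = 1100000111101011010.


XOR: 0000000000000010000

Burst at position 14, length 1


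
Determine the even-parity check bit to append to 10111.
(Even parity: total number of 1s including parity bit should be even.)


Number of 1s in data: 4
Parity bit: 0

0


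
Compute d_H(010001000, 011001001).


XOR: 001000001
Count of 1s: 2

2


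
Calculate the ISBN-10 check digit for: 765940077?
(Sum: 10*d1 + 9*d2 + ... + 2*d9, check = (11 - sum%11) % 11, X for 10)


Weighted sum: 286
286 mod 11 = 0

Check digit: 0


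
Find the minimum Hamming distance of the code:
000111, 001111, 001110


Comparing all pairs, minimum distance: 1
Can detect 0 errors, correct 0 errors

1


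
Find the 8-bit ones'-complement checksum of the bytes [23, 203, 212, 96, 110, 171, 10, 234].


Sum = 1059 mod 256 = 35
Complement = 220

220


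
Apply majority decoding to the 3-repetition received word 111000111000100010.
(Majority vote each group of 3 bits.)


Groups: 111, 000, 111, 000, 100, 010
Majority votes: 101000

101000


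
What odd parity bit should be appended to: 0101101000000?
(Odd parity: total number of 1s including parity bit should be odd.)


Number of 1s in data: 4
Parity bit: 1

1


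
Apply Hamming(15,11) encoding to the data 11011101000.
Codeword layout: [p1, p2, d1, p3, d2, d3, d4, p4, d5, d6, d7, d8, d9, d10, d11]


Parity bits: p1=0, p2=1, p3=1, p4=1

011110111101000


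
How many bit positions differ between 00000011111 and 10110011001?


XOR: 10110000110
Count of 1s: 5

5


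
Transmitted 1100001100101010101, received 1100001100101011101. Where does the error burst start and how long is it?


XOR: 0000000000000001000

Burst at position 15, length 1


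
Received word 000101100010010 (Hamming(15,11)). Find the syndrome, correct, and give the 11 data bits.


Syndrome = 0: no error detected

Data: 00110010010 (no errors)


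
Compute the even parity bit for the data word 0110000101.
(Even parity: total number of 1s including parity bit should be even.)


Number of 1s in data: 4
Parity bit: 0

0


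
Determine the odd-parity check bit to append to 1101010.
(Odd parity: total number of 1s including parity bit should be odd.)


Number of 1s in data: 4
Parity bit: 1

1


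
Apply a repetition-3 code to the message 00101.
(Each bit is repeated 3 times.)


Each bit -> 3 copies

000000111000111


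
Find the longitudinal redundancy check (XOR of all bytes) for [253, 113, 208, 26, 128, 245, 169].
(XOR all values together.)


XOR chain: 253 ^ 113 ^ 208 ^ 26 ^ 128 ^ 245 ^ 169 = 154

154


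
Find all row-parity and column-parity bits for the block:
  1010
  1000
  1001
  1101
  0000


Row parities: 01010
Column parities: 0110

Row P: 01010, Col P: 0110, Corner: 0


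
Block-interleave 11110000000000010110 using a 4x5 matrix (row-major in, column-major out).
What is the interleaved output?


Matrix:
  11110
  00000
  00000
  10110
Read columns: 10011000100110010000

10011000100110010000


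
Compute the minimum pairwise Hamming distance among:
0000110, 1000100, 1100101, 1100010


Comparing all pairs, minimum distance: 2
Can detect 1 errors, correct 0 errors

2


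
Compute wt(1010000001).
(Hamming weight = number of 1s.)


Counting 1s in 1010000001

3


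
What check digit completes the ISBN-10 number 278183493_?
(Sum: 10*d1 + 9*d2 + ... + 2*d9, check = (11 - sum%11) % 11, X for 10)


Weighted sum: 266
266 mod 11 = 2

Check digit: 9


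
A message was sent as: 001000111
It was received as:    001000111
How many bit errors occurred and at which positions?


XOR: 000000000

0 errors (received matches sent)


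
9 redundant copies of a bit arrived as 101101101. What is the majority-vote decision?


Ones: 6 out of 9
Threshold: 5

1 (6/9 voted 1)


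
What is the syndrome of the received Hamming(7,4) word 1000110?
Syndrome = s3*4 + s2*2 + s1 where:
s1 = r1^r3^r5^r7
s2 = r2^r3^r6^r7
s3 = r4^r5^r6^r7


s1=0, s2=1, s3=0

Syndrome = 2 (error at position 2)


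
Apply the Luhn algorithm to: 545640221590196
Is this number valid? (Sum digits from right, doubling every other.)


Luhn sum = 58
58 mod 10 = 8

Invalid (Luhn sum mod 10 = 8)


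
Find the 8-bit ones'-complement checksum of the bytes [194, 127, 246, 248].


Sum = 815 mod 256 = 47
Complement = 208

208


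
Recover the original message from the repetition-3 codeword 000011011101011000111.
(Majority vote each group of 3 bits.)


Groups: 000, 011, 011, 101, 011, 000, 111
Majority votes: 0111101

0111101


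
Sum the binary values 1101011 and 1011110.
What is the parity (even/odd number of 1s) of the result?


1101011 = 107
1011110 = 94
Sum = 201 = 11001001
1s count = 4

even parity (4 ones in 11001001)


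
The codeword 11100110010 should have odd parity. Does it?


Number of 1s: 6

No, parity error (6 ones)


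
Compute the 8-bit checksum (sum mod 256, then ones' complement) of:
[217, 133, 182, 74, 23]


Sum = 629 mod 256 = 117
Complement = 138

138


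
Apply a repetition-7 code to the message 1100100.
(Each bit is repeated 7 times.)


Each bit -> 7 copies

1111111111111100000000000000111111100000000000000


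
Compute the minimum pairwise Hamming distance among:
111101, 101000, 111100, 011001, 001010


Comparing all pairs, minimum distance: 1
Can detect 0 errors, correct 0 errors

1


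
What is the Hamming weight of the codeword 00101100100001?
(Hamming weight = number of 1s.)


Counting 1s in 00101100100001

5


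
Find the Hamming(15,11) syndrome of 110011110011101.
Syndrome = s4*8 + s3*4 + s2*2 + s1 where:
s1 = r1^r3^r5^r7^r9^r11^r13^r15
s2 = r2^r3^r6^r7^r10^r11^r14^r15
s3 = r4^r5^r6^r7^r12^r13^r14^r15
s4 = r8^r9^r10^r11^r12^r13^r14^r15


s1=0, s2=1, s3=0, s4=1

Syndrome = 10 (error at position 10)


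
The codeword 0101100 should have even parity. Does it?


Number of 1s: 3

No, parity error (3 ones)


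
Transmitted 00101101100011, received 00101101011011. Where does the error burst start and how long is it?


XOR: 00000000111000

Burst at position 8, length 3


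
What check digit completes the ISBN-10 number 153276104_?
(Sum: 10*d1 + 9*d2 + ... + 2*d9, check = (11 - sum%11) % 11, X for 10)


Weighted sum: 177
177 mod 11 = 1

Check digit: X


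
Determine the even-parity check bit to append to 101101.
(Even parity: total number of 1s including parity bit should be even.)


Number of 1s in data: 4
Parity bit: 0

0


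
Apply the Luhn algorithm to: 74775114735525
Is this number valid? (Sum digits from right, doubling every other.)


Luhn sum = 52
52 mod 10 = 2

Invalid (Luhn sum mod 10 = 2)


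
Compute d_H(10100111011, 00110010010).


XOR: 10010101001
Count of 1s: 5

5


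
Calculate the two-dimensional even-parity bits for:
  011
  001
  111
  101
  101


Row parities: 01100
Column parities: 101

Row P: 01100, Col P: 101, Corner: 0


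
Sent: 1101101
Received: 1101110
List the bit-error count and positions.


XOR: 0000011

2 error(s) at position(s): 5, 6


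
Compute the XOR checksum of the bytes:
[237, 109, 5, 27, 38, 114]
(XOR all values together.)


XOR chain: 237 ^ 109 ^ 5 ^ 27 ^ 38 ^ 114 = 202

202


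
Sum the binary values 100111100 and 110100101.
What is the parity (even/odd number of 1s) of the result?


100111100 = 316
110100101 = 421
Sum = 737 = 1011100001
1s count = 5

odd parity (5 ones in 1011100001)


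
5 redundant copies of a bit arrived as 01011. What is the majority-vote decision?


Ones: 3 out of 5
Threshold: 3

1 (3/5 voted 1)


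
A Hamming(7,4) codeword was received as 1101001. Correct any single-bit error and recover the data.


Syndrome = 0: no error detected

Data: 0001 (no errors)


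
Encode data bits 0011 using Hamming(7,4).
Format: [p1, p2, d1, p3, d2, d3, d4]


Parity bits: p1=1, p2=0, p3=0

1000011


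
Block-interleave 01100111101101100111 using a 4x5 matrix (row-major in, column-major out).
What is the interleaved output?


Matrix:
  01100
  11110
  11011
  00111
Read columns: 01101110110101110011

01101110110101110011


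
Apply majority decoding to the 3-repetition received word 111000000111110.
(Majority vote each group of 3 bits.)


Groups: 111, 000, 000, 111, 110
Majority votes: 10011

10011


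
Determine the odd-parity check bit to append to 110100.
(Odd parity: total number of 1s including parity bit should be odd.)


Number of 1s in data: 3
Parity bit: 0

0


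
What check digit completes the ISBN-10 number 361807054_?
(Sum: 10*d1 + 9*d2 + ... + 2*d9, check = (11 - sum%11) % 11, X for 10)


Weighted sum: 206
206 mod 11 = 8

Check digit: 3


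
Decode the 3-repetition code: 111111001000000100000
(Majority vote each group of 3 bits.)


Groups: 111, 111, 001, 000, 000, 100, 000
Majority votes: 1100000

1100000


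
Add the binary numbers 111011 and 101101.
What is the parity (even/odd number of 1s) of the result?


111011 = 59
101101 = 45
Sum = 104 = 1101000
1s count = 3

odd parity (3 ones in 1101000)


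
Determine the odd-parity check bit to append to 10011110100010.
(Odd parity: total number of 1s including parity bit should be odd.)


Number of 1s in data: 7
Parity bit: 0

0


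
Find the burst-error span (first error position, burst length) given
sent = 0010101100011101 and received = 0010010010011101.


XOR: 0000111110000000

Burst at position 4, length 5


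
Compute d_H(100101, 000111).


XOR: 100010
Count of 1s: 2

2


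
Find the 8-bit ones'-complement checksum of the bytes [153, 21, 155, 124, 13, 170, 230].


Sum = 866 mod 256 = 98
Complement = 157

157


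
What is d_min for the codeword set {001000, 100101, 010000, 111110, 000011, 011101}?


Comparing all pairs, minimum distance: 2
Can detect 1 errors, correct 0 errors

2


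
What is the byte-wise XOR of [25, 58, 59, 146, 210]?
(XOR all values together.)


XOR chain: 25 ^ 58 ^ 59 ^ 146 ^ 210 = 88

88


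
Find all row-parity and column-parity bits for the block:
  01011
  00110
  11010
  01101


Row parities: 1011
Column parities: 11010

Row P: 1011, Col P: 11010, Corner: 1


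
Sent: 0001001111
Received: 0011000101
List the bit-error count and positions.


XOR: 0010001010

3 error(s) at position(s): 2, 6, 8


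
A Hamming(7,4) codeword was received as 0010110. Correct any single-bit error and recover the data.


Syndrome = 0: no error detected

Data: 1110 (no errors)


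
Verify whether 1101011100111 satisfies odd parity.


Number of 1s: 9

Yes, parity is correct (9 ones)


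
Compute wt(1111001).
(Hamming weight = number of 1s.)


Counting 1s in 1111001

5


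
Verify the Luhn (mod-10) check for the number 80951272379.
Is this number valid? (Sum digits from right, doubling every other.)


Luhn sum = 51
51 mod 10 = 1

Invalid (Luhn sum mod 10 = 1)


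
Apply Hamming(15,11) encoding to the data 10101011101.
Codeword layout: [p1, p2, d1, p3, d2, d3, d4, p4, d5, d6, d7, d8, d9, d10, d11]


Parity bits: p1=1, p2=0, p3=0, p4=1

101001011011101


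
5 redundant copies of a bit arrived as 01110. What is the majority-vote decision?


Ones: 3 out of 5
Threshold: 3

1 (3/5 voted 1)


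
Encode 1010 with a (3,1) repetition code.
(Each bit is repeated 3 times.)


Each bit -> 3 copies

111000111000


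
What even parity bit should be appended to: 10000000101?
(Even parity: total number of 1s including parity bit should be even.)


Number of 1s in data: 3
Parity bit: 1

1


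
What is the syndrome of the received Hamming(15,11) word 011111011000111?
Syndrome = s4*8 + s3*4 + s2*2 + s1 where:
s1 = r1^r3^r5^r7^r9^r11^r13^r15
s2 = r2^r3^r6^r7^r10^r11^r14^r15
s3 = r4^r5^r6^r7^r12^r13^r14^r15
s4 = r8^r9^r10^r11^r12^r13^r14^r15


s1=1, s2=1, s3=0, s4=1

Syndrome = 11 (error at position 11)


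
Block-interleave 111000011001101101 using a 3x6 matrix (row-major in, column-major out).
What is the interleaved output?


Matrix:
  111000
  011001
  101101
Read columns: 101110111001000011

101110111001000011


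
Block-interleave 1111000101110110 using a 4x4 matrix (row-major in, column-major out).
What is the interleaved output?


Matrix:
  1111
  0001
  0111
  0110
Read columns: 1000101110111110

1000101110111110


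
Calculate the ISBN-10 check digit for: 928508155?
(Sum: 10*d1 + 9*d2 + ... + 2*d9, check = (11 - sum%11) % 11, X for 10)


Weighted sum: 276
276 mod 11 = 1

Check digit: X


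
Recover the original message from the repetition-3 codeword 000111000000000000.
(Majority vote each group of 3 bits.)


Groups: 000, 111, 000, 000, 000, 000
Majority votes: 010000

010000


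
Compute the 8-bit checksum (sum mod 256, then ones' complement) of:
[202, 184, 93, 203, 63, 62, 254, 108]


Sum = 1169 mod 256 = 145
Complement = 110

110


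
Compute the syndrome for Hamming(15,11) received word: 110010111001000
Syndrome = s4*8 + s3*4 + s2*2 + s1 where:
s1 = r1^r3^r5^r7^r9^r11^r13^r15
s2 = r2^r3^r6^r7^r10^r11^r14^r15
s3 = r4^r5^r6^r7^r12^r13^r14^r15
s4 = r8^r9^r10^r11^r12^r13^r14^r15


s1=0, s2=0, s3=1, s4=1

Syndrome = 12 (error at position 12)
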